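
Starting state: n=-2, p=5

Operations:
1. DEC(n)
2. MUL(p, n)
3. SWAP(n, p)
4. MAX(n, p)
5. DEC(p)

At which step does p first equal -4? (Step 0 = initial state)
Step 5

Tracing p:
Initial: p = 5
After step 1: p = 5
After step 2: p = -15
After step 3: p = -3
After step 4: p = -3
After step 5: p = -4 ← first occurrence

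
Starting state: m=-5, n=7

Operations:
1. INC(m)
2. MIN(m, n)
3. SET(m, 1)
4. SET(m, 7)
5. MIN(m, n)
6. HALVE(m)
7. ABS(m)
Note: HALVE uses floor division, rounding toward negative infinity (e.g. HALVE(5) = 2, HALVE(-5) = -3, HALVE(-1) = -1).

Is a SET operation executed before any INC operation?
No

First SET: step 3
First INC: step 1
Since 3 > 1, INC comes first.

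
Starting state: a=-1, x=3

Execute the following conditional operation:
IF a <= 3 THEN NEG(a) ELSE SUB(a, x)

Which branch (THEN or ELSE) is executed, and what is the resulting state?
Branch: THEN, Final state: a=1, x=3

Evaluating condition: a <= 3
a = -1
Condition is True, so THEN branch executes
After NEG(a): a=1, x=3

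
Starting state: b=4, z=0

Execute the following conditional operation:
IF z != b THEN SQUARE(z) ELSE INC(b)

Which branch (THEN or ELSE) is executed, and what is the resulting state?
Branch: THEN, Final state: b=4, z=0

Evaluating condition: z != b
z = 0, b = 4
Condition is True, so THEN branch executes
After SQUARE(z): b=4, z=0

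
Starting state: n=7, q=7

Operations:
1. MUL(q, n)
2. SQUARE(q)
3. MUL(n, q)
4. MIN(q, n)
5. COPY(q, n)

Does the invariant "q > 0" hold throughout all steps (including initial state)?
Yes

The invariant holds at every step.

State at each step:
Initial: n=7, q=7
After step 1: n=7, q=49
After step 2: n=7, q=2401
After step 3: n=16807, q=2401
After step 4: n=16807, q=2401
After step 5: n=16807, q=16807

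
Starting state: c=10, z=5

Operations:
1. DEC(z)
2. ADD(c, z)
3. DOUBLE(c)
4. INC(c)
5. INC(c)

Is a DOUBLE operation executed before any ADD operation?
No

First DOUBLE: step 3
First ADD: step 2
Since 3 > 2, ADD comes first.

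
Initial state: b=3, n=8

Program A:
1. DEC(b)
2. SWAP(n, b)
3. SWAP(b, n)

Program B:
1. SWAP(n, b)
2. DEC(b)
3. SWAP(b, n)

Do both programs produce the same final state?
No

Program A final state: b=2, n=8
Program B final state: b=3, n=7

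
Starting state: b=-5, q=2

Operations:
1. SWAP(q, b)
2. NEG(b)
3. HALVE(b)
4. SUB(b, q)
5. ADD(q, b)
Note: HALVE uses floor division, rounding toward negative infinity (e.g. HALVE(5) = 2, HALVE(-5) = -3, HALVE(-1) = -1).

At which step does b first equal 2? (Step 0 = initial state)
Step 1

Tracing b:
Initial: b = -5
After step 1: b = 2 ← first occurrence
After step 2: b = -2
After step 3: b = -1
After step 4: b = 4
After step 5: b = 4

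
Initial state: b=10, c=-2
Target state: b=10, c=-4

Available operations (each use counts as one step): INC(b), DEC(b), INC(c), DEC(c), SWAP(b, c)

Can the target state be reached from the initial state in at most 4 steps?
Yes

Path (2 steps): DEC(c) → DEC(c)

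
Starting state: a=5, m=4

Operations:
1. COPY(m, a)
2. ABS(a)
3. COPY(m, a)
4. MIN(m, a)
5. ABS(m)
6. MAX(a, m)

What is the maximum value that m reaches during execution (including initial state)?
5

Values of m at each step:
Initial: m = 4
After step 1: m = 5 ← maximum
After step 2: m = 5
After step 3: m = 5
After step 4: m = 5
After step 5: m = 5
After step 6: m = 5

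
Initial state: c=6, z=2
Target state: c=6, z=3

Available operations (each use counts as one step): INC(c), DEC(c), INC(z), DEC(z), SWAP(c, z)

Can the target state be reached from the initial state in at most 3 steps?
Yes

Path (1 step): INC(z)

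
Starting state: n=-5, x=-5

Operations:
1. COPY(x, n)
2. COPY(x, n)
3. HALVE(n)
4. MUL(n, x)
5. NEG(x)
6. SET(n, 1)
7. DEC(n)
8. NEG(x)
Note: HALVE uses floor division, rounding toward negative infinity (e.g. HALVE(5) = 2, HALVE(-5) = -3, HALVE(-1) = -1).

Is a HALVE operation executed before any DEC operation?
Yes

First HALVE: step 3
First DEC: step 7
Since 3 < 7, HALVE comes first.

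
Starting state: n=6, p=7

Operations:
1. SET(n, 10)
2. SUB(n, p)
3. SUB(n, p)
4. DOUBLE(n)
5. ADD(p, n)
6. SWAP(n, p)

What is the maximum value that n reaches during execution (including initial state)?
10

Values of n at each step:
Initial: n = 6
After step 1: n = 10 ← maximum
After step 2: n = 3
After step 3: n = -4
After step 4: n = -8
After step 5: n = -8
After step 6: n = -1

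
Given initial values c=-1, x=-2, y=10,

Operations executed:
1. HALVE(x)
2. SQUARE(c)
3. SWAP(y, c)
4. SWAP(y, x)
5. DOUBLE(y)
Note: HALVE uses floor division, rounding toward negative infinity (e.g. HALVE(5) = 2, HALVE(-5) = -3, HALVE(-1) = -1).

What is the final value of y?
y = -2

Tracing execution:
Step 1: HALVE(x) → y = 10
Step 2: SQUARE(c) → y = 10
Step 3: SWAP(y, c) → y = 1
Step 4: SWAP(y, x) → y = -1
Step 5: DOUBLE(y) → y = -2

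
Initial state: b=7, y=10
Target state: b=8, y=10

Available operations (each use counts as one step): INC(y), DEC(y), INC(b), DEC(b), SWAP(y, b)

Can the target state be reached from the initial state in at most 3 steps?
Yes

Path (1 step): INC(b)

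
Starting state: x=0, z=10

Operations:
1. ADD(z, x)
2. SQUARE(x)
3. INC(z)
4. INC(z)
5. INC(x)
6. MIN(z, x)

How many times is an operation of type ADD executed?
1

Counting ADD operations:
Step 1: ADD(z, x) ← ADD
Total: 1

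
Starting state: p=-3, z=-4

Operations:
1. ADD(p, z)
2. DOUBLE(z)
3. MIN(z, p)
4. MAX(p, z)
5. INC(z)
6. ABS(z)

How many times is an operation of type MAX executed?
1

Counting MAX operations:
Step 4: MAX(p, z) ← MAX
Total: 1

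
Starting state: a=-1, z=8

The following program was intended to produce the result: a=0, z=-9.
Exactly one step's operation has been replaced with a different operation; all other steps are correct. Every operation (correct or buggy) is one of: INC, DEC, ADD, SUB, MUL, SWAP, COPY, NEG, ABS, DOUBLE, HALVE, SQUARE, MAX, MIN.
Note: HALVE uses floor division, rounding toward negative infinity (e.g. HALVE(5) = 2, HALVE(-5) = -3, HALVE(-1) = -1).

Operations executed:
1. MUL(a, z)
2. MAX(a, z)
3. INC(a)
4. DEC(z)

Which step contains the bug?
Step 1

Trace with buggy code:
Initial: a=-1, z=8
After step 1: a=-8, z=8
After step 2: a=8, z=8
After step 3: a=9, z=8
After step 4: a=9, z=7
Actual final a=9, z=7 ≠ expected a=0, z=-9.
Step 1 is the only position where a single-operation replacement can produce the expected result.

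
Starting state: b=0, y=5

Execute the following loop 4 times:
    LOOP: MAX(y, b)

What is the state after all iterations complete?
b=0, y=5

Iteration trace:
Start: b=0, y=5
After iteration 1: b=0, y=5
After iteration 2: b=0, y=5
After iteration 3: b=0, y=5
After iteration 4: b=0, y=5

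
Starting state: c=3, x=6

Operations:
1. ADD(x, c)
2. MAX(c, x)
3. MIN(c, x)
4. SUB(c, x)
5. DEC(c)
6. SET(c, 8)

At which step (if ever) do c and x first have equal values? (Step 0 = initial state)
Step 2

c and x first become equal after step 2.

Comparing values at each step:
Initial: c=3, x=6
After step 1: c=3, x=9
After step 2: c=9, x=9 ← equal!
After step 3: c=9, x=9 ← equal!
After step 4: c=0, x=9
After step 5: c=-1, x=9
After step 6: c=8, x=9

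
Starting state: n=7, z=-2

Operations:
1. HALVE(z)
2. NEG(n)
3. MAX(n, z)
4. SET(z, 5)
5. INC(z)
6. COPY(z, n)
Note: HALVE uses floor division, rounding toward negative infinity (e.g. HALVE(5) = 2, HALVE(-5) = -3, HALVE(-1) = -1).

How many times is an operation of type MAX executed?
1

Counting MAX operations:
Step 3: MAX(n, z) ← MAX
Total: 1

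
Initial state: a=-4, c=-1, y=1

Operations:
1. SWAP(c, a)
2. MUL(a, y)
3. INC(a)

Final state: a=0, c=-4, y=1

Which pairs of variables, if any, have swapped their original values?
None

Comparing initial and final values:
a: -4 → 0
c: -1 → -4
y: 1 → 1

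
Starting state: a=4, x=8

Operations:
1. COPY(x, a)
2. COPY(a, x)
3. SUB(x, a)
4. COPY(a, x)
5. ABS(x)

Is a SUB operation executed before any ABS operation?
Yes

First SUB: step 3
First ABS: step 5
Since 3 < 5, SUB comes first.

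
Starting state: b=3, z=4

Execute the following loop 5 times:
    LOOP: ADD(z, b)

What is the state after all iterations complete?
b=3, z=19

Iteration trace:
Start: b=3, z=4
After iteration 1: b=3, z=7
After iteration 2: b=3, z=10
After iteration 3: b=3, z=13
After iteration 4: b=3, z=16
After iteration 5: b=3, z=19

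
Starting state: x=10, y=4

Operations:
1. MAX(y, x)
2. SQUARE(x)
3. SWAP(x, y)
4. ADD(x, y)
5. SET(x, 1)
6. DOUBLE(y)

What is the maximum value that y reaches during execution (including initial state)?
200

Values of y at each step:
Initial: y = 4
After step 1: y = 10
After step 2: y = 10
After step 3: y = 100
After step 4: y = 100
After step 5: y = 100
After step 6: y = 200 ← maximum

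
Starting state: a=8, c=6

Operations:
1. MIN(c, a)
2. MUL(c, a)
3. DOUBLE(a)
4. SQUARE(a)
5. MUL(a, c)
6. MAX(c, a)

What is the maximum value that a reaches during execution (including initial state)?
12288

Values of a at each step:
Initial: a = 8
After step 1: a = 8
After step 2: a = 8
After step 3: a = 16
After step 4: a = 256
After step 5: a = 12288 ← maximum
After step 6: a = 12288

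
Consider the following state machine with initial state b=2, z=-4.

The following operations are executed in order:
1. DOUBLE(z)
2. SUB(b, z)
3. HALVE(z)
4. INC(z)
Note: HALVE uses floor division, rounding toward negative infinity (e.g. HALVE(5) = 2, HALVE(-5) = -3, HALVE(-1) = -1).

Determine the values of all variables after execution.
{b: 10, z: -3}

Step-by-step execution:
Initial: b=2, z=-4
After step 1 (DOUBLE(z)): b=2, z=-8
After step 2 (SUB(b, z)): b=10, z=-8
After step 3 (HALVE(z)): b=10, z=-4
After step 4 (INC(z)): b=10, z=-3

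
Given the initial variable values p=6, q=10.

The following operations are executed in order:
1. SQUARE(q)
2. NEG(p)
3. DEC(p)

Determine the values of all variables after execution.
{p: -7, q: 100}

Step-by-step execution:
Initial: p=6, q=10
After step 1 (SQUARE(q)): p=6, q=100
After step 2 (NEG(p)): p=-6, q=100
After step 3 (DEC(p)): p=-7, q=100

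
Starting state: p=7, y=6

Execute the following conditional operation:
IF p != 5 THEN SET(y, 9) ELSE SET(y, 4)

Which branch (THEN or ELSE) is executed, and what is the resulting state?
Branch: THEN, Final state: p=7, y=9

Evaluating condition: p != 5
p = 7
Condition is True, so THEN branch executes
After SET(y, 9): p=7, y=9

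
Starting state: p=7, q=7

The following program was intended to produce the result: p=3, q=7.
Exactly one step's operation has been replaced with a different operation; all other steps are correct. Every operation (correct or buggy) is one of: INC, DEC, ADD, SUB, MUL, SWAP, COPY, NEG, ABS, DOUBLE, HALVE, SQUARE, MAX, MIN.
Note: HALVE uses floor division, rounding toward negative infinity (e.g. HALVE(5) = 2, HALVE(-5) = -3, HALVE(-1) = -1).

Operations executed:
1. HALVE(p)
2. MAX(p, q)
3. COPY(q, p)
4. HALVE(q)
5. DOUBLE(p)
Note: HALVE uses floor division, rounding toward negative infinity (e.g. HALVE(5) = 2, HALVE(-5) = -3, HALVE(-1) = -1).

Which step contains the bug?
Step 5

Trace with buggy code:
Initial: p=7, q=7
After step 1: p=3, q=7
After step 2: p=7, q=7
After step 3: p=7, q=7
After step 4: p=7, q=3
After step 5: p=14, q=3
Actual final p=14, q=3 ≠ expected p=3, q=7.
Step 5 is the only position where a single-operation replacement can produce the expected result.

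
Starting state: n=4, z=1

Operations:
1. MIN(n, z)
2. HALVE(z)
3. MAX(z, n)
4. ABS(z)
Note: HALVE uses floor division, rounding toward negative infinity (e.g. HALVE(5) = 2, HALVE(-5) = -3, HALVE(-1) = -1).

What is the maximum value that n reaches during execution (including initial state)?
4

Values of n at each step:
Initial: n = 4 ← maximum
After step 1: n = 1
After step 2: n = 1
After step 3: n = 1
After step 4: n = 1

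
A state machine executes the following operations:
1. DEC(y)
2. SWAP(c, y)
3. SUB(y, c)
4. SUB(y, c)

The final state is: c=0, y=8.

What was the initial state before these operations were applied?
c=8, y=1

Working backwards:
Final state: c=0, y=8
Before step 4 (SUB(y, c)): c=0, y=8
Before step 3 (SUB(y, c)): c=0, y=8
Before step 2 (SWAP(c, y)): c=8, y=0
Before step 1 (DEC(y)): c=8, y=1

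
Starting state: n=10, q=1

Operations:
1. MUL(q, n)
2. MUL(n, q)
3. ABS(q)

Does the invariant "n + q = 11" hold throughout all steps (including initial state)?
No, violated after step 1

The invariant is violated after step 1.

State at each step:
Initial: n=10, q=1
After step 1: n=10, q=10
After step 2: n=100, q=10
After step 3: n=100, q=10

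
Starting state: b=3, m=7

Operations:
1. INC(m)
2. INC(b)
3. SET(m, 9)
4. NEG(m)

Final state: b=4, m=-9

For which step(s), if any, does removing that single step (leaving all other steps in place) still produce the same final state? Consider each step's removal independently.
Step(s) 1

Testing removal of each single step:
Without step 1: final = b=4, m=-9 (same)
Without step 2: final = b=3, m=-9 (different)
Without step 3: final = b=4, m=-8 (different)
Without step 4: final = b=4, m=9 (different)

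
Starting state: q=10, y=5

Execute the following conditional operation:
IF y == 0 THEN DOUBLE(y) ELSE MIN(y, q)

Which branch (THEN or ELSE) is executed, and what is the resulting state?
Branch: ELSE, Final state: q=10, y=5

Evaluating condition: y == 0
y = 5
Condition is False, so ELSE branch executes
After MIN(y, q): q=10, y=5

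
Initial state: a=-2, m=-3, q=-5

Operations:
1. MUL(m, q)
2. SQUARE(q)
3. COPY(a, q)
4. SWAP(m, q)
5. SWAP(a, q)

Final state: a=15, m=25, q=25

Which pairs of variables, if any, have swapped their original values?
None

Comparing initial and final values:
m: -3 → 25
a: -2 → 15
q: -5 → 25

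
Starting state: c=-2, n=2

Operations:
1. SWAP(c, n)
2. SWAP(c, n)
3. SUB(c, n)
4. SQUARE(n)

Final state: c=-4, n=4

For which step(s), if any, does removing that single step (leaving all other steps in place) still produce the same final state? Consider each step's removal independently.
None - removing any single step changes the final result

Testing removal of each single step:
Without step 1: final = c=4, n=4 (different)
Without step 2: final = c=4, n=4 (different)
Without step 3: final = c=-2, n=4 (different)
Without step 4: final = c=-4, n=2 (different)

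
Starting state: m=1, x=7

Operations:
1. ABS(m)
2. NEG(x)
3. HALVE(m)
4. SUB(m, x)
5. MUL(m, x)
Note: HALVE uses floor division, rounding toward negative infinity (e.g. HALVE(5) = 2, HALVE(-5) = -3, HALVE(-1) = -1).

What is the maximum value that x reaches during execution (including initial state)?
7

Values of x at each step:
Initial: x = 7 ← maximum
After step 1: x = 7
After step 2: x = -7
After step 3: x = -7
After step 4: x = -7
After step 5: x = -7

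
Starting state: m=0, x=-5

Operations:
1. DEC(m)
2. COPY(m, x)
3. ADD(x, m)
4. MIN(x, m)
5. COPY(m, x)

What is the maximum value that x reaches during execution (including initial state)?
-5

Values of x at each step:
Initial: x = -5 ← maximum
After step 1: x = -5
After step 2: x = -5
After step 3: x = -10
After step 4: x = -10
After step 5: x = -10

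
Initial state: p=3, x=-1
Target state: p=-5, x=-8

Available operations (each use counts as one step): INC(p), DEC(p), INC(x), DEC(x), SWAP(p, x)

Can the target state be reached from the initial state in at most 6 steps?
No

The target state cannot be reached within 6 steps.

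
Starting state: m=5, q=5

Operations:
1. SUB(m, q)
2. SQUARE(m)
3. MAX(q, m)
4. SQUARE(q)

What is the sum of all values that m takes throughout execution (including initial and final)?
5

Values of m at each step:
Initial: m = 5
After step 1: m = 0
After step 2: m = 0
After step 3: m = 0
After step 4: m = 0
Sum = 5 + 0 + 0 + 0 + 0 = 5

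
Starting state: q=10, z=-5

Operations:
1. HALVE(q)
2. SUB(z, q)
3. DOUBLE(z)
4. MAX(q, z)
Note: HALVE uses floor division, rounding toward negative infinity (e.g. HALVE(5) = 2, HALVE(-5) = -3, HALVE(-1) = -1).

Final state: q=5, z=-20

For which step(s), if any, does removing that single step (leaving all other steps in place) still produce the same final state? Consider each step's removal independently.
Step(s) 4

Testing removal of each single step:
Without step 1: final = q=10, z=-30 (different)
Without step 2: final = q=5, z=-10 (different)
Without step 3: final = q=5, z=-10 (different)
Without step 4: final = q=5, z=-20 (same)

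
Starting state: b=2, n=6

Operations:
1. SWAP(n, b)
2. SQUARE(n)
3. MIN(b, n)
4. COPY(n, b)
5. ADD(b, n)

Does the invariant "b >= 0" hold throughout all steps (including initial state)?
Yes

The invariant holds at every step.

State at each step:
Initial: b=2, n=6
After step 1: b=6, n=2
After step 2: b=6, n=4
After step 3: b=4, n=4
After step 4: b=4, n=4
After step 5: b=8, n=4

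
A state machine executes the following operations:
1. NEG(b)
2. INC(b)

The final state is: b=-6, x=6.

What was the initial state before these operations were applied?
b=7, x=6

Working backwards:
Final state: b=-6, x=6
Before step 2 (INC(b)): b=-7, x=6
Before step 1 (NEG(b)): b=7, x=6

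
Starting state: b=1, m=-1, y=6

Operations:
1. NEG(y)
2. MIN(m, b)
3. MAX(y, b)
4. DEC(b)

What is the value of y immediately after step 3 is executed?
y = 1

Tracing y through execution:
Initial: y = 6
After step 1 (NEG(y)): y = -6
After step 2 (MIN(m, b)): y = -6
After step 3 (MAX(y, b)): y = 1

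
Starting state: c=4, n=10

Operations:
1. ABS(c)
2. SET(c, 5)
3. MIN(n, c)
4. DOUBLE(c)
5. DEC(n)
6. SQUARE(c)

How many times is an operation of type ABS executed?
1

Counting ABS operations:
Step 1: ABS(c) ← ABS
Total: 1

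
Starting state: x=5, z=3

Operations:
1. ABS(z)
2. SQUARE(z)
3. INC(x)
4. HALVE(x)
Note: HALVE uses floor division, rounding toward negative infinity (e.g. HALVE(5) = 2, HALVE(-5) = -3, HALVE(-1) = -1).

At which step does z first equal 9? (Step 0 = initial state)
Step 2

Tracing z:
Initial: z = 3
After step 1: z = 3
After step 2: z = 9 ← first occurrence
After step 3: z = 9
After step 4: z = 9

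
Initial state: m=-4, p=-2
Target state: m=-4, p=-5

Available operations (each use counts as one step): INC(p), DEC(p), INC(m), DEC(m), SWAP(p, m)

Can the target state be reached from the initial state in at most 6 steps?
Yes

Path (3 steps): DEC(p) → DEC(p) → DEC(p)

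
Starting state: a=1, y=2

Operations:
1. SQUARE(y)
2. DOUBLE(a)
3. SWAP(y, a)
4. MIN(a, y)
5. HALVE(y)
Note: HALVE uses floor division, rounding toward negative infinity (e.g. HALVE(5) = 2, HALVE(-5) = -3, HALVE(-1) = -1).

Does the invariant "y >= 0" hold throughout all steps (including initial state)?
Yes

The invariant holds at every step.

State at each step:
Initial: a=1, y=2
After step 1: a=1, y=4
After step 2: a=2, y=4
After step 3: a=4, y=2
After step 4: a=2, y=2
After step 5: a=2, y=1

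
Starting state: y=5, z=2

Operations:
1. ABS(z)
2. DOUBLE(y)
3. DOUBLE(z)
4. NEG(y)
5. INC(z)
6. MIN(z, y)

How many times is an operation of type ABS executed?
1

Counting ABS operations:
Step 1: ABS(z) ← ABS
Total: 1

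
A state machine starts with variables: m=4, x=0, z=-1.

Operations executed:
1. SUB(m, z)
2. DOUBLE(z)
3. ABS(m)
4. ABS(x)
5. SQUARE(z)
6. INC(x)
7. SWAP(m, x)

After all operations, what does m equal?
m = 1

Tracing execution:
Step 1: SUB(m, z) → m = 5
Step 2: DOUBLE(z) → m = 5
Step 3: ABS(m) → m = 5
Step 4: ABS(x) → m = 5
Step 5: SQUARE(z) → m = 5
Step 6: INC(x) → m = 5
Step 7: SWAP(m, x) → m = 1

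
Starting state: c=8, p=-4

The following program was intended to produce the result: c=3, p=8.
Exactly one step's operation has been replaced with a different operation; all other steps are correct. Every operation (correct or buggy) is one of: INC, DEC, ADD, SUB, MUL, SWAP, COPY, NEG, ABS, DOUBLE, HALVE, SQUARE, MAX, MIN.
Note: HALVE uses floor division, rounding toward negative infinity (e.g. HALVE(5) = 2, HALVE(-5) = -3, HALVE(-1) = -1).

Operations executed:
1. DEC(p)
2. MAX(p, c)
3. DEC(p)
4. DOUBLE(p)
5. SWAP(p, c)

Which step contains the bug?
Step 4

Trace with buggy code:
Initial: c=8, p=-4
After step 1: c=8, p=-5
After step 2: c=8, p=8
After step 3: c=8, p=7
After step 4: c=8, p=14
After step 5: c=14, p=8
Actual final c=14, p=8 ≠ expected c=3, p=8.
Step 4 is the only position where a single-operation replacement can produce the expected result.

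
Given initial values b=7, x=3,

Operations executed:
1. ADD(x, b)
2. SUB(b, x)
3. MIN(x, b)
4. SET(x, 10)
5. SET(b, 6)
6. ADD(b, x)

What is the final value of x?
x = 10

Tracing execution:
Step 1: ADD(x, b) → x = 10
Step 2: SUB(b, x) → x = 10
Step 3: MIN(x, b) → x = -3
Step 4: SET(x, 10) → x = 10
Step 5: SET(b, 6) → x = 10
Step 6: ADD(b, x) → x = 10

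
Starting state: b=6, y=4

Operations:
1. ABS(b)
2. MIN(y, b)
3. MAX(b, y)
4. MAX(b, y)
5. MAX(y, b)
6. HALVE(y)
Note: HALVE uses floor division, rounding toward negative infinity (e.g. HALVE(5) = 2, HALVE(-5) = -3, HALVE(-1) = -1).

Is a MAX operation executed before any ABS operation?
No

First MAX: step 3
First ABS: step 1
Since 3 > 1, ABS comes first.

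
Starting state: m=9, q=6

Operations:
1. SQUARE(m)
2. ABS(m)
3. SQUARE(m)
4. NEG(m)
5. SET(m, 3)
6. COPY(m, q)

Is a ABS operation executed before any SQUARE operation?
No

First ABS: step 2
First SQUARE: step 1
Since 2 > 1, SQUARE comes first.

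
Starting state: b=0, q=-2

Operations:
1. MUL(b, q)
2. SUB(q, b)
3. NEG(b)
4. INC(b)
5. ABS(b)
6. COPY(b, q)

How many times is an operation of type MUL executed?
1

Counting MUL operations:
Step 1: MUL(b, q) ← MUL
Total: 1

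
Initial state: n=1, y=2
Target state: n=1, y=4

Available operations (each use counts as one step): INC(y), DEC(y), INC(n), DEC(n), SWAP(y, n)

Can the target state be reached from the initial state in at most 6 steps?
Yes

Path (2 steps): INC(y) → INC(y)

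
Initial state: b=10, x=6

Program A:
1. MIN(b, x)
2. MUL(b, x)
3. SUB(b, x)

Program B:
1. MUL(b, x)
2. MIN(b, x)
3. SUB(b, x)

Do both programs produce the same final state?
No

Program A final state: b=30, x=6
Program B final state: b=0, x=6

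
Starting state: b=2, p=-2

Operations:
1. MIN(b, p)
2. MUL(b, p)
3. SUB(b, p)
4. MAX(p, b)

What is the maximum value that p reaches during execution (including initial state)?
6

Values of p at each step:
Initial: p = -2
After step 1: p = -2
After step 2: p = -2
After step 3: p = -2
After step 4: p = 6 ← maximum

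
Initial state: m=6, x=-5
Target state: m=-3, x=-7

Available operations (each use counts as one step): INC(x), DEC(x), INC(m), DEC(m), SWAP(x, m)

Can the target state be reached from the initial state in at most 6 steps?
No

The target state cannot be reached within 6 steps.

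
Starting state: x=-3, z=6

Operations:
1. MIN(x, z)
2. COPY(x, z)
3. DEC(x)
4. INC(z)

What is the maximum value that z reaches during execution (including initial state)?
7

Values of z at each step:
Initial: z = 6
After step 1: z = 6
After step 2: z = 6
After step 3: z = 6
After step 4: z = 7 ← maximum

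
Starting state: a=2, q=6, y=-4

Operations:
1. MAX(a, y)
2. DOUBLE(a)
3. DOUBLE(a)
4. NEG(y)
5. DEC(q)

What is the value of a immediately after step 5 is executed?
a = 8

Tracing a through execution:
Initial: a = 2
After step 1 (MAX(a, y)): a = 2
After step 2 (DOUBLE(a)): a = 4
After step 3 (DOUBLE(a)): a = 8
After step 4 (NEG(y)): a = 8
After step 5 (DEC(q)): a = 8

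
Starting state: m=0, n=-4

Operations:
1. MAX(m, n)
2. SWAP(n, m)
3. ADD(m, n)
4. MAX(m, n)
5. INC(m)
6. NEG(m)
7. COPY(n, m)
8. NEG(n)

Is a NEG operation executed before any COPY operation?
Yes

First NEG: step 6
First COPY: step 7
Since 6 < 7, NEG comes first.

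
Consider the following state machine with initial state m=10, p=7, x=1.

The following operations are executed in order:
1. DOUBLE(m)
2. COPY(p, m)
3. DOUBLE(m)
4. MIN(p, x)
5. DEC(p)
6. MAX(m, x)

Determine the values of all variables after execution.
{m: 40, p: 0, x: 1}

Step-by-step execution:
Initial: m=10, p=7, x=1
After step 1 (DOUBLE(m)): m=20, p=7, x=1
After step 2 (COPY(p, m)): m=20, p=20, x=1
After step 3 (DOUBLE(m)): m=40, p=20, x=1
After step 4 (MIN(p, x)): m=40, p=1, x=1
After step 5 (DEC(p)): m=40, p=0, x=1
After step 6 (MAX(m, x)): m=40, p=0, x=1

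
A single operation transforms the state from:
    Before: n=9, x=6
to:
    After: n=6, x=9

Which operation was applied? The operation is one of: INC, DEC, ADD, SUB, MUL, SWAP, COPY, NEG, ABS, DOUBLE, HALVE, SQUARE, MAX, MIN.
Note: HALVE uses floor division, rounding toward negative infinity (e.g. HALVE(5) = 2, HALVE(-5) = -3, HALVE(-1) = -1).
SWAP(x, n)

Analyzing the change:
Before: n=9, x=6
After: n=6, x=9
Variable x changed from 6 to 9
Variable n changed from 9 to 6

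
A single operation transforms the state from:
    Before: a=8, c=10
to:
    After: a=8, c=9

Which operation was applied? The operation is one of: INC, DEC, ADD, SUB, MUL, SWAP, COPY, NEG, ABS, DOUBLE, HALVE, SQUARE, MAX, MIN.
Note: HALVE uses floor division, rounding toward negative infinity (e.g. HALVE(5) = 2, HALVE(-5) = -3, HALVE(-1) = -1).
DEC(c)

Analyzing the change:
Before: a=8, c=10
After: a=8, c=9
Variable c changed from 10 to 9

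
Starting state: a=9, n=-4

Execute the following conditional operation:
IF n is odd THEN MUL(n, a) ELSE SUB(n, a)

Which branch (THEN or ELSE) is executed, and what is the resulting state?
Branch: ELSE, Final state: a=9, n=-13

Evaluating condition: n is odd
Condition is False, so ELSE branch executes
After SUB(n, a): a=9, n=-13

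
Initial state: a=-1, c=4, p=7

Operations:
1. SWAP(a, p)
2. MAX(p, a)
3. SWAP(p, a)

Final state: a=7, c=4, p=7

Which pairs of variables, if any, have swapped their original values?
None

Comparing initial and final values:
a: -1 → 7
p: 7 → 7
c: 4 → 4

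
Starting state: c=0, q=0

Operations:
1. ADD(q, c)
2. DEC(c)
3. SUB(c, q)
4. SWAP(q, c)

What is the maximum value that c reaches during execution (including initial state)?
0

Values of c at each step:
Initial: c = 0 ← maximum
After step 1: c = 0
After step 2: c = -1
After step 3: c = -1
After step 4: c = 0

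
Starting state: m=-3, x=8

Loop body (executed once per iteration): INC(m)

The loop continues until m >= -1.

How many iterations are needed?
2

Tracing iterations:
Initial: m=-3, x=8
After iteration 1: m=-2, x=8
After iteration 2: m=-1, x=8
m >= -1 now holds, so the loop exits after 2 iterations.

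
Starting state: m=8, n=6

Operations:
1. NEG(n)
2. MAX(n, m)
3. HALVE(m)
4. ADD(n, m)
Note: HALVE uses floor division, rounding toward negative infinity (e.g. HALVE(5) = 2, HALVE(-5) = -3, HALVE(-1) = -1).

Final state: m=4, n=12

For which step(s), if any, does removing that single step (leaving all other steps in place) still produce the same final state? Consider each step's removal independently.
Step(s) 1

Testing removal of each single step:
Without step 1: final = m=4, n=12 (same)
Without step 2: final = m=4, n=-2 (different)
Without step 3: final = m=8, n=16 (different)
Without step 4: final = m=4, n=8 (different)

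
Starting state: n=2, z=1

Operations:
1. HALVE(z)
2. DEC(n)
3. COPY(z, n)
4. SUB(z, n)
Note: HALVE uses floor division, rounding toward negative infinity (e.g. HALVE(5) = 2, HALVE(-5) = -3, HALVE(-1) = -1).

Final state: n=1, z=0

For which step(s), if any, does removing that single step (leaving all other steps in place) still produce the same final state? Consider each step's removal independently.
Step(s) 1

Testing removal of each single step:
Without step 1: final = n=1, z=0 (same)
Without step 2: final = n=2, z=0 (different)
Without step 3: final = n=1, z=-1 (different)
Without step 4: final = n=1, z=1 (different)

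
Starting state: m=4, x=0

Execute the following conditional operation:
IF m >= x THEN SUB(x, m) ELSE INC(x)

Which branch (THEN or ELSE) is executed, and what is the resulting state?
Branch: THEN, Final state: m=4, x=-4

Evaluating condition: m >= x
m = 4, x = 0
Condition is True, so THEN branch executes
After SUB(x, m): m=4, x=-4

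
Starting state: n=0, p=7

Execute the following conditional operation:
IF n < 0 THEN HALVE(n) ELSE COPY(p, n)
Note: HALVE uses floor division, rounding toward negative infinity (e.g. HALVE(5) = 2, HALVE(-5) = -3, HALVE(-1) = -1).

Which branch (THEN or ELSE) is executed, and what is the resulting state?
Branch: ELSE, Final state: n=0, p=0

Evaluating condition: n < 0
n = 0
Condition is False, so ELSE branch executes
After COPY(p, n): n=0, p=0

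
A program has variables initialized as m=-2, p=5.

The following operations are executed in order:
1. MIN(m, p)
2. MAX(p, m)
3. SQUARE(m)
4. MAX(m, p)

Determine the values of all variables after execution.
{m: 5, p: 5}

Step-by-step execution:
Initial: m=-2, p=5
After step 1 (MIN(m, p)): m=-2, p=5
After step 2 (MAX(p, m)): m=-2, p=5
After step 3 (SQUARE(m)): m=4, p=5
After step 4 (MAX(m, p)): m=5, p=5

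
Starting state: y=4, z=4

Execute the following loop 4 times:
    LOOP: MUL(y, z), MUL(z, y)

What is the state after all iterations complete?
y=295147905179352825856, z=1298074214633706907132624082305024

Iteration trace:
Start: y=4, z=4
After iteration 1: y=16, z=64
After iteration 2: y=1024, z=65536
After iteration 3: y=67108864, z=4398046511104
After iteration 4: y=295147905179352825856, z=1298074214633706907132624082305024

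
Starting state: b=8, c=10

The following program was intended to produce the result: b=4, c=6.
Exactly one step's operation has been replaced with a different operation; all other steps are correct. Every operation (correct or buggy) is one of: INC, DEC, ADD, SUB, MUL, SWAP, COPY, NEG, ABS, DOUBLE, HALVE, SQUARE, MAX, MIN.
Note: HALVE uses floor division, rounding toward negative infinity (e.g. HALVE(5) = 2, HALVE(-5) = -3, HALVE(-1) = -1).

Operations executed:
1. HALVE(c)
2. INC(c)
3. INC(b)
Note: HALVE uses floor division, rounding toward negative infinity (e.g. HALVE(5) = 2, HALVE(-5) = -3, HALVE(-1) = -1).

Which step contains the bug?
Step 3

Trace with buggy code:
Initial: b=8, c=10
After step 1: b=8, c=5
After step 2: b=8, c=6
After step 3: b=9, c=6
Actual final b=9, c=6 ≠ expected b=4, c=6.
Step 3 is the only position where a single-operation replacement can produce the expected result.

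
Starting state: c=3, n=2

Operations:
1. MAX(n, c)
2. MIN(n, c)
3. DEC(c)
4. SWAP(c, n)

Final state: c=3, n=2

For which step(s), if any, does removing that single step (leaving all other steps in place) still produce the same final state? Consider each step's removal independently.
Step(s) 2

Testing removal of each single step:
Without step 1: final = c=2, n=2 (different)
Without step 2: final = c=3, n=2 (same)
Without step 3: final = c=3, n=3 (different)
Without step 4: final = c=2, n=3 (different)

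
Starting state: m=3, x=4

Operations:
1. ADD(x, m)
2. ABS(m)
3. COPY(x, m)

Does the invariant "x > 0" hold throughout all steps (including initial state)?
Yes

The invariant holds at every step.

State at each step:
Initial: m=3, x=4
After step 1: m=3, x=7
After step 2: m=3, x=7
After step 3: m=3, x=3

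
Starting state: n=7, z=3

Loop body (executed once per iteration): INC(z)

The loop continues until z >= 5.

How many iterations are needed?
2

Tracing iterations:
Initial: n=7, z=3
After iteration 1: n=7, z=4
After iteration 2: n=7, z=5
z >= 5 now holds, so the loop exits after 2 iterations.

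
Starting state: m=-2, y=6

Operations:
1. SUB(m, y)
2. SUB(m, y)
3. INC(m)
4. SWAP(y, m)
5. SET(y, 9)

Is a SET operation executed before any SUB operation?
No

First SET: step 5
First SUB: step 1
Since 5 > 1, SUB comes first.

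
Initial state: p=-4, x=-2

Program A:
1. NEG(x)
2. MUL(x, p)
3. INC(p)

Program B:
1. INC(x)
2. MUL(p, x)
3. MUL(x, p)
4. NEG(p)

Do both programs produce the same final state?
No

Program A final state: p=-3, x=-8
Program B final state: p=-4, x=-4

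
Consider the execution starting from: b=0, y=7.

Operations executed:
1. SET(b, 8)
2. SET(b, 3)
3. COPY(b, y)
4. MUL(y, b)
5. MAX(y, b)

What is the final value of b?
b = 7

Tracing execution:
Step 1: SET(b, 8) → b = 8
Step 2: SET(b, 3) → b = 3
Step 3: COPY(b, y) → b = 7
Step 4: MUL(y, b) → b = 7
Step 5: MAX(y, b) → b = 7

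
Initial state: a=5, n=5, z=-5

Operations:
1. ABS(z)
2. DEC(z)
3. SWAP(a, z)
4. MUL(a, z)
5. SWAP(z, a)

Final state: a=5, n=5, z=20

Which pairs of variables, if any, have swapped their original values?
None

Comparing initial and final values:
a: 5 → 5
n: 5 → 5
z: -5 → 20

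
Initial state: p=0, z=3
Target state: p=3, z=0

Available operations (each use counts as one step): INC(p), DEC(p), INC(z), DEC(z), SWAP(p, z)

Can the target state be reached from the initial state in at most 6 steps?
Yes

Path (1 step): SWAP(p, z)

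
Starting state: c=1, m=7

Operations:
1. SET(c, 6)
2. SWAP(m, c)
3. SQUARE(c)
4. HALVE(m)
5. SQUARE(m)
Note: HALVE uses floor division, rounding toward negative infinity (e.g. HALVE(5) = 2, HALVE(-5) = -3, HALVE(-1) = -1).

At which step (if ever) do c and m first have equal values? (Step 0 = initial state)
Never

c and m never become equal during execution.

Comparing values at each step:
Initial: c=1, m=7
After step 1: c=6, m=7
After step 2: c=7, m=6
After step 3: c=49, m=6
After step 4: c=49, m=3
After step 5: c=49, m=9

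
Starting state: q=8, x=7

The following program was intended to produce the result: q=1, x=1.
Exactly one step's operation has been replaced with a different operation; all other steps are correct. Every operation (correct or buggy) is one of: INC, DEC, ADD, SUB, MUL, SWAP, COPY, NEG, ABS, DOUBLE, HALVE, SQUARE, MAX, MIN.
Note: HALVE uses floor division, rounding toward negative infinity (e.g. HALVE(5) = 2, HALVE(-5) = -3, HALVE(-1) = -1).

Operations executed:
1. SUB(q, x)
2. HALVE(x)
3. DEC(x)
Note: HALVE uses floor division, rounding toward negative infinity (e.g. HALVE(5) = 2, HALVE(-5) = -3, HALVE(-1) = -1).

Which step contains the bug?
Step 3

Trace with buggy code:
Initial: q=8, x=7
After step 1: q=1, x=7
After step 2: q=1, x=3
After step 3: q=1, x=2
Actual final q=1, x=2 ≠ expected q=1, x=1.
Step 3 is the only position where a single-operation replacement can produce the expected result.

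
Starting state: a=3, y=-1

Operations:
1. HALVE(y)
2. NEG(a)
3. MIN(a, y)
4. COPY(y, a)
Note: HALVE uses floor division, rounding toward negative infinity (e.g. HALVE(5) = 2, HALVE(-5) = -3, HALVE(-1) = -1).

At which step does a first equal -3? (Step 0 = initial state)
Step 2

Tracing a:
Initial: a = 3
After step 1: a = 3
After step 2: a = -3 ← first occurrence
After step 3: a = -3
After step 4: a = -3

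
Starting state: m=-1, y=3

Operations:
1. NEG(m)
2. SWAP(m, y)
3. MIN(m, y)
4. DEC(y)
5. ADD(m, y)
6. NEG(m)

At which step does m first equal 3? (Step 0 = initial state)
Step 2

Tracing m:
Initial: m = -1
After step 1: m = 1
After step 2: m = 3 ← first occurrence
After step 3: m = 1
After step 4: m = 1
After step 5: m = 1
After step 6: m = -1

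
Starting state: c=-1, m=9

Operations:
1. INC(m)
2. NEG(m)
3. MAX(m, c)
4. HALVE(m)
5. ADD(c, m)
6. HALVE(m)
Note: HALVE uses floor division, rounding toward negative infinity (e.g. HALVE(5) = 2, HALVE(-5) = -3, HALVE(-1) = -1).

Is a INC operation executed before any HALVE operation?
Yes

First INC: step 1
First HALVE: step 4
Since 1 < 4, INC comes first.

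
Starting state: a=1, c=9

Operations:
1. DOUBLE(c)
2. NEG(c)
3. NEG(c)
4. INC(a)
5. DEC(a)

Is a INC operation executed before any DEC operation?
Yes

First INC: step 4
First DEC: step 5
Since 4 < 5, INC comes first.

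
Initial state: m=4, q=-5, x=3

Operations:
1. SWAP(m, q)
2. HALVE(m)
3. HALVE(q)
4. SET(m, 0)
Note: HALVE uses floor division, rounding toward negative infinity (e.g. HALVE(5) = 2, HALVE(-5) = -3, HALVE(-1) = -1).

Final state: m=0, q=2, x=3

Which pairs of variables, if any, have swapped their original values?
None

Comparing initial and final values:
q: -5 → 2
x: 3 → 3
m: 4 → 0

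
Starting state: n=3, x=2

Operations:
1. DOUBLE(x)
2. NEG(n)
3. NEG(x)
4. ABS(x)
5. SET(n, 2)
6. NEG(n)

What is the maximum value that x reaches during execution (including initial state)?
4

Values of x at each step:
Initial: x = 2
After step 1: x = 4 ← maximum
After step 2: x = 4
After step 3: x = -4
After step 4: x = 4
After step 5: x = 4
After step 6: x = 4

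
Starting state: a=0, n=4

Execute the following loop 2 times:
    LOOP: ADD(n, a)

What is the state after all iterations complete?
a=0, n=4

Iteration trace:
Start: a=0, n=4
After iteration 1: a=0, n=4
After iteration 2: a=0, n=4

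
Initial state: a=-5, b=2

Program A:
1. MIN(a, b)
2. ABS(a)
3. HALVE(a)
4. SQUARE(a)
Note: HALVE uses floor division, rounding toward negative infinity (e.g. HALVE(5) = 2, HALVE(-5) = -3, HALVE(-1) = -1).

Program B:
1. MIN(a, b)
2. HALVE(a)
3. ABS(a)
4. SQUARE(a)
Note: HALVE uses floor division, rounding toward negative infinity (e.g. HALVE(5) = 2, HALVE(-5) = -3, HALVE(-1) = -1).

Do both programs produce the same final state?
No

Program A final state: a=4, b=2
Program B final state: a=9, b=2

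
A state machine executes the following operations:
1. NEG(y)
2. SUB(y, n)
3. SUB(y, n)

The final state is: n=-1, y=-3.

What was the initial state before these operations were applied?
n=-1, y=5

Working backwards:
Final state: n=-1, y=-3
Before step 3 (SUB(y, n)): n=-1, y=-4
Before step 2 (SUB(y, n)): n=-1, y=-5
Before step 1 (NEG(y)): n=-1, y=5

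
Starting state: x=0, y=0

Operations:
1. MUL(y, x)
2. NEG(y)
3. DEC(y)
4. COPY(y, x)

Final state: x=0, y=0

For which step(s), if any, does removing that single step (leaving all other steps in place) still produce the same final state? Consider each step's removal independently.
Step(s) 1, 2, 3

Testing removal of each single step:
Without step 1: final = x=0, y=0 (same)
Without step 2: final = x=0, y=0 (same)
Without step 3: final = x=0, y=0 (same)
Without step 4: final = x=0, y=-1 (different)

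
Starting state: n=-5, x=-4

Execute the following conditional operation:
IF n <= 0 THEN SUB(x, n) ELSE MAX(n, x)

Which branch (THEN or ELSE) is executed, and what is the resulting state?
Branch: THEN, Final state: n=-5, x=1

Evaluating condition: n <= 0
n = -5
Condition is True, so THEN branch executes
After SUB(x, n): n=-5, x=1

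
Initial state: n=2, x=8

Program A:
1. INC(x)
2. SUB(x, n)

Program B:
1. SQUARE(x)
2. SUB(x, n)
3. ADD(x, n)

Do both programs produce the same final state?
No

Program A final state: n=2, x=7
Program B final state: n=2, x=64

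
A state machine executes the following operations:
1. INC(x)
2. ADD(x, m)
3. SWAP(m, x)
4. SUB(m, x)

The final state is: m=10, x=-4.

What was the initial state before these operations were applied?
m=-4, x=9

Working backwards:
Final state: m=10, x=-4
Before step 4 (SUB(m, x)): m=6, x=-4
Before step 3 (SWAP(m, x)): m=-4, x=6
Before step 2 (ADD(x, m)): m=-4, x=10
Before step 1 (INC(x)): m=-4, x=9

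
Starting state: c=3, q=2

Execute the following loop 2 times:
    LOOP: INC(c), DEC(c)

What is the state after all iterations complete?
c=3, q=2

Iteration trace:
Start: c=3, q=2
After iteration 1: c=3, q=2
After iteration 2: c=3, q=2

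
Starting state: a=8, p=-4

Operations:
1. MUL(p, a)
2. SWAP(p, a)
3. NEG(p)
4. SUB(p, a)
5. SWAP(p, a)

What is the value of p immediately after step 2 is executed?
p = 8

Tracing p through execution:
Initial: p = -4
After step 1 (MUL(p, a)): p = -32
After step 2 (SWAP(p, a)): p = 8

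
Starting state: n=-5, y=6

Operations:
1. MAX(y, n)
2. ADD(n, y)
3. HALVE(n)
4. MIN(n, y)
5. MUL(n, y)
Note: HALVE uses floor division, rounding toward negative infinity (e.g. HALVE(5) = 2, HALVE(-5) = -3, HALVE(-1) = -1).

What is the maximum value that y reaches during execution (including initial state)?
6

Values of y at each step:
Initial: y = 6 ← maximum
After step 1: y = 6
After step 2: y = 6
After step 3: y = 6
After step 4: y = 6
After step 5: y = 6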